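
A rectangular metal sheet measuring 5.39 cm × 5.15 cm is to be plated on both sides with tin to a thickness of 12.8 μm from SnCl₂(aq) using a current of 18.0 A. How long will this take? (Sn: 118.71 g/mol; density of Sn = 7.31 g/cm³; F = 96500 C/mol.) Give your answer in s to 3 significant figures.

46.9 s

Plated area = 2 × 5.39 × 5.15 = 55.52 cm²
Volume = 55.52 × 12.8×10⁻⁴ cm = 0.07107 cm³
m(Sn) = 0.07107 × 7.31 = 0.5195 g
n(Sn) = 0.5195 / 118.71 = 0.004376 mol; n(e⁻) = 2 × 0.004376 = 0.008752 mol
Q = 0.008752 × 96500 = 844.6 C
t = 844.6 / 18.0 = 46.92 s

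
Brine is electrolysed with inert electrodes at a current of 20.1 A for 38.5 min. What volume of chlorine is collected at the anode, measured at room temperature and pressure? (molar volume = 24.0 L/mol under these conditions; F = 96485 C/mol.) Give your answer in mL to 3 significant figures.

5770 mL

Q = 20.1 A × 2310 s = 46430 C
Moles of electrons = 46430 / 96485 = 0.4812 mol
2Cl⁻ → Cl₂ + 2e⁻, so n(Cl₂) = 0.4812 / 2 = 0.2406 mol
V = 0.2406 × 24.0 = 5.774 L
= 5770 mL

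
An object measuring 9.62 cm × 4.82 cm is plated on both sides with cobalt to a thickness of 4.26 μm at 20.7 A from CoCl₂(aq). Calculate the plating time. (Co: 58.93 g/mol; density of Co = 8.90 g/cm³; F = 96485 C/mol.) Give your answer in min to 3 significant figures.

Plated area = 2 × 9.62 × 4.82 = 92.74 cm²
Volume = 92.74 × 4.26×10⁻⁴ cm = 0.03951 cm³
m(Co) = 0.03951 × 8.90 = 0.3516 g
n(Co) = 0.3516 / 58.93 = 0.005966 mol; n(e⁻) = 2 × 0.005966 = 0.01193 mol
Q = 0.01193 × 96485 = 1151 C
t = 1151 / 20.7 = 55.60 s = 0.927 min

0.927 min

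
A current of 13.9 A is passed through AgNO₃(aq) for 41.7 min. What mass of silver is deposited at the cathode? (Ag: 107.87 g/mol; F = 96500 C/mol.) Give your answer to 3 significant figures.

Charge passed = 13.9 × 2502 = 34780 C
Moles of electrons = 34780 / 96500 = 0.3604 mol
Ag⁺ + e⁻ → Ag, so n(Ag) = 0.3604 mol
m = 0.3604 × 107.87 = 38.9 g

38.9 g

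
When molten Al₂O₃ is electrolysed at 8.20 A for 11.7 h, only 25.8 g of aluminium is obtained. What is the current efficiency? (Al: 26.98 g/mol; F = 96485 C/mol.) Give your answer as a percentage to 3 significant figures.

80.1%

Q = 8.20 × 42120 = 3.454×10^5 C
n(e⁻) = 3.454×10^5 / 96485 = 3.580 mol
Al³⁺ + 3e⁻ → Al, so theoretical n(Al) = 1.193 mol → 32.19 g
Efficiency = 25.8 / 32.19 = 0.8015 = 80.1%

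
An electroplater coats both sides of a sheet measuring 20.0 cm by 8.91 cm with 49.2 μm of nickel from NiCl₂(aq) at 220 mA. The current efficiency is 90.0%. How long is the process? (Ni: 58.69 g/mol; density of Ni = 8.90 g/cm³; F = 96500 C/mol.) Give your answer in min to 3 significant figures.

Plated area = 2 × 20.0 × 8.91 = 356.4 cm²
Volume = 356.4 × 49.2×10⁻⁴ cm = 1.753 cm³
m(Ni) = 1.753 × 8.90 = 15.60 g
n(Ni) = 15.60 / 58.69 = 0.2658 mol; n(e⁻) = 2 × 0.2658 = 0.5316 mol
Q = 0.5316 × 96500 / 0.900 = 57000 C
t = 57000 / 0.220 = 2.591×10^5 s = 4320 min

4320 min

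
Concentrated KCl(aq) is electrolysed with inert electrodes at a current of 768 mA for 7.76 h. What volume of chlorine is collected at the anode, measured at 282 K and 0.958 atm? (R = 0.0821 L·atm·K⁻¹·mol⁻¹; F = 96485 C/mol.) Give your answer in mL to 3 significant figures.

Q = 0.768 A × 27936 s = 21450 C
Moles of electrons = 21450 / 96485 = 0.2223 mol
2Cl⁻ → Cl₂ + 2e⁻, so n(Cl₂) = 0.2223 / 2 = 0.1112 mol
V = nRT/P = 0.1112 × 0.0821 × 282 / 0.958 = 2.687 L
= 2690 mL

2690 mL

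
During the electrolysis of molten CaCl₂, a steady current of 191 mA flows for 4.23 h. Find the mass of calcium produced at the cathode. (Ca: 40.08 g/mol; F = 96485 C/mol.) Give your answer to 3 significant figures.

0.604 g

Charge passed = 0.191 × 15228 = 2909 C
n(e⁻) = 2909 / 96485 = 0.03015 mol
Ca²⁺ + 2e⁻ → Ca, so n(Ca) = 0.03015 / 2 = 0.01508 mol
m = 0.01508 × 40.08 = 0.604 g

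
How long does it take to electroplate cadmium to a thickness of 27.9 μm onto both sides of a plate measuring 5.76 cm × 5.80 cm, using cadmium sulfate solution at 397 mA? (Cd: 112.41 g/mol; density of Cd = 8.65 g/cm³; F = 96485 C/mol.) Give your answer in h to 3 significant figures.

Plated area = 2 × 5.76 × 5.80 = 66.82 cm²
Volume = 66.82 × 27.9×10⁻⁴ cm = 0.1864 cm³
m(Cd) = 0.1864 × 8.65 = 1.612 g
n(Cd) = 1.612 / 112.41 = 0.01434 mol; n(e⁻) = 2 × 0.01434 = 0.02868 mol
Q = 0.02868 × 96485 = 2767 C
t = 2767 / 0.397 = 6970 s = 1.94 h

1.94 h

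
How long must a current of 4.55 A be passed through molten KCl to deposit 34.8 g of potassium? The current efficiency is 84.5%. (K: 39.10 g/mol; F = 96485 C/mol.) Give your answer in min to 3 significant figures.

372 min

n(K) = 34.8 / 39.10 = 0.8900 mol
K⁺ + e⁻ → K, so n(e⁻) = 0.8900 mol
Q = 0.8900 × 96485 / 0.845 = 1.016×10^5 C
t = Q / I = 1.016×10^5 / 4.55 = 22330 s = 372 min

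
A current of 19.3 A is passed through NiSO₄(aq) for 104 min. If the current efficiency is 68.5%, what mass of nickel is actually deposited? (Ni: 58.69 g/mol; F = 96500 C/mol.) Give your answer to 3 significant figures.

Q = 19.3 × 6240 = 1.204×10^5 C
n(e⁻) = 1.204×10^5 / 96500 = 1.248 mol
Ni²⁺ + 2e⁻ → Ni, so theoretical m(Ni) = 0.6240 × 58.69 = 36.62 g
Actual mass = 68.5% × 36.62 = 25.1 g

25.1 g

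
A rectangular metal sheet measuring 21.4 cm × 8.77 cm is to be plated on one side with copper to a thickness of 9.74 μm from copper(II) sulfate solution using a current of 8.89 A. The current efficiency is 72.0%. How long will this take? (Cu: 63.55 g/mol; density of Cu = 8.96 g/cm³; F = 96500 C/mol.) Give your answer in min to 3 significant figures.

Plated area = 21.4 × 8.77 = 187.7 cm²
Volume = 187.7 × 9.74×10⁻⁴ cm = 0.1828 cm³
m(Cu) = 0.1828 × 8.96 = 1.638 g
n(Cu) = 1.638 / 63.55 = 0.02577 mol; n(e⁻) = 2 × 0.02577 = 0.05154 mol
Q = 0.05154 × 96500 / 0.720 = 6908 C
t = 6908 / 8.89 = 777.1 s = 13.0 min

13.0 min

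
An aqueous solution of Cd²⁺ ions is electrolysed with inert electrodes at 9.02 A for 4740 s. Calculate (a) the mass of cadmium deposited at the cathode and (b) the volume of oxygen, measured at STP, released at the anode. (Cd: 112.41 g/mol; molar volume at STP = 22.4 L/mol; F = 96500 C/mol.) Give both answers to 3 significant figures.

Q = 9.02 × 4740 = 42750 C; n(e⁻) = 42750 / 96500 = 0.4430 mol
Cathode: Cd²⁺ + 2e⁻ → Cd → n(Cd) = 0.4430/2 = 0.2215 mol → 24.9 g
Anode: 2H₂O → O₂ + 4H⁺ + 4e⁻ → n(O₂) = 0.4430/4 = 0.1108 mol → 2.48 L

24.9 g Cd; 2.48 L O₂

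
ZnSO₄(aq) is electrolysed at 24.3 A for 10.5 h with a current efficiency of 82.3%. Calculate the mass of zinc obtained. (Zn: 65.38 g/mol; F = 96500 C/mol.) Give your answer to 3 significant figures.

Q = 24.3 × 37800 = 9.185×10^5 C
n(e⁻) = 9.185×10^5 / 96500 = 9.518 mol
Zn²⁺ + 2e⁻ → Zn, so theoretical m(Zn) = 4.759 × 65.38 = 311.1 g
Actual mass = 82.3% × 311.1 = 256 g

256 g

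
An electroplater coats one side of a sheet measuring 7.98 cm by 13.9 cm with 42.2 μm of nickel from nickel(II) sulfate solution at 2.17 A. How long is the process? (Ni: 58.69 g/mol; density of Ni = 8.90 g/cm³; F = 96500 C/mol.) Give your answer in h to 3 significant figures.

1.75 h

Plated area = 7.98 × 13.9 = 110.9 cm²
Volume = 110.9 × 42.2×10⁻⁴ cm = 0.4680 cm³
m(Ni) = 0.4680 × 8.90 = 4.165 g
n(Ni) = 4.165 / 58.69 = 0.07097 mol; n(e⁻) = 2 × 0.07097 = 0.1419 mol
Q = 0.1419 × 96500 = 13690 C
t = 13690 / 2.17 = 6309 s = 1.75 h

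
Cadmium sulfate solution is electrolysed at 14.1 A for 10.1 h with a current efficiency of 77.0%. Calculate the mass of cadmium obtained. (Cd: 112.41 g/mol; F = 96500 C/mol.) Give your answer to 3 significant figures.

Q = 14.1 × 36360 = 5.127×10^5 C
n(e⁻) = 5.127×10^5 / 96500 = 5.313 mol
Cd²⁺ + 2e⁻ → Cd, so theoretical m(Cd) = 2.657 × 112.41 = 298.7 g
Actual mass = 77.0% × 298.7 = 230 g

230 g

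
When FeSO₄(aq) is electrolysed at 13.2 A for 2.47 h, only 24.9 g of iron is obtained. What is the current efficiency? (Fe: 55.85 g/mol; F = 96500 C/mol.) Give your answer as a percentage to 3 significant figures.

73.3%

Q = 13.2 × 8892 = 1.174×10^5 C
n(e⁻) = 1.174×10^5 / 96500 = 1.217 mol
Fe²⁺ + 2e⁻ → Fe, so theoretical n(Fe) = 0.6085 mol → 33.98 g
Efficiency = 24.9 / 33.98 = 0.7328 = 73.3%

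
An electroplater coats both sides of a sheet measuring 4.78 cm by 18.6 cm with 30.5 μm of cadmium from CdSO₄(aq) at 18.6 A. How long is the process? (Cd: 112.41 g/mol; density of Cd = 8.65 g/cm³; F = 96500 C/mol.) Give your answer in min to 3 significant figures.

Plated area = 2 × 4.78 × 18.6 = 177.8 cm²
Volume = 177.8 × 30.5×10⁻⁴ cm = 0.5423 cm³
m(Cd) = 0.5423 × 8.65 = 4.691 g
n(Cd) = 4.691 / 112.41 = 0.04173 mol; n(e⁻) = 2 × 0.04173 = 0.08346 mol
Q = 0.08346 × 96500 = 8054 C
t = 8054 / 18.6 = 433.0 s = 7.22 min

7.22 min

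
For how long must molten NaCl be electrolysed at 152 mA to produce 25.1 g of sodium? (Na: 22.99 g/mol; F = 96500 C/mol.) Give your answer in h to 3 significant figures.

193 h

n(Na) = 25.1 / 22.99 = 1.092 mol
Na⁺ + e⁻ → Na, so n(e⁻) = 1.092 mol
Q = 1.092 × 96500 = 1.054×10^5 C
t = Q / I = 1.054×10^5 / 0.152 = 6.934×10^5 s = 193 h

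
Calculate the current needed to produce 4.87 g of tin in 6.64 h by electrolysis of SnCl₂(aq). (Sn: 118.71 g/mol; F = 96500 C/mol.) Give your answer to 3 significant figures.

n(Sn) = 4.87 / 118.71 = 0.04102 mol
Sn²⁺ + 2e⁻ → Sn, so n(e⁻) = 2 × 0.04102 = 0.08204 mol
Q = 0.08204 × 96500 = 7917 C
I = Q / t = 7917 / 23904 s = 0.331 A

0.331 A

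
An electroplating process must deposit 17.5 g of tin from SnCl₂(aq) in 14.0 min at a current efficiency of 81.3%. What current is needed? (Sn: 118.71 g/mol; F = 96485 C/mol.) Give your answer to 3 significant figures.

n(Sn) = 17.5 / 118.71 = 0.1474 mol
Sn²⁺ + 2e⁻ → Sn, so n(e⁻) = 2 × 0.1474 = 0.2948 mol
Q = 0.2948 × 96485 / 0.813 = 34990 C
I = Q / t = 34990 / 840 s = 41.7 A

41.7 A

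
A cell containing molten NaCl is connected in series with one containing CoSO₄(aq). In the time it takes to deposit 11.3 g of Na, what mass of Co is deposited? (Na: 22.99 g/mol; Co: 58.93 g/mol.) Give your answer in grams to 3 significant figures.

14.5 g

n(Na) = 11.3 / 22.99 = 0.4915 mol
Na⁺ + e⁻ → Na, so n(e⁻) = 0.4915 mol
In series, the same 0.4915 mol of electrons flows through the second cell.
Co²⁺ + 2e⁻ → Co, so n(Co) = 0.4915 / 2 = 0.2458 mol
m(Co) = 0.2458 × 58.93 = 14.5 g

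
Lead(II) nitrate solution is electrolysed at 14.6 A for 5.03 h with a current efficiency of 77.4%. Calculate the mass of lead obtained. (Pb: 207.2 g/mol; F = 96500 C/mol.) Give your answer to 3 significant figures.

220 g

Q = 14.6 × 18108 = 2.644×10^5 C
n(e⁻) = 2.644×10^5 / 96500 = 2.740 mol
Pb²⁺ + 2e⁻ → Pb, so theoretical m(Pb) = 1.370 × 207.2 = 283.9 g
Actual mass = 77.4% × 283.9 = 220 g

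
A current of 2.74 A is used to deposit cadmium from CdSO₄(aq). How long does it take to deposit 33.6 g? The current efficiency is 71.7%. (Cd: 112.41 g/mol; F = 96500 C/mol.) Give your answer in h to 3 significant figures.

8.16 h

n(Cd) = 33.6 / 112.41 = 0.2989 mol
Cd²⁺ + 2e⁻ → Cd, so n(e⁻) = 2 × 0.2989 = 0.5978 mol
Q = 0.5978 × 96500 / 0.717 = 80460 C
t = Q / I = 80460 / 2.74 = 29360 s = 8.16 h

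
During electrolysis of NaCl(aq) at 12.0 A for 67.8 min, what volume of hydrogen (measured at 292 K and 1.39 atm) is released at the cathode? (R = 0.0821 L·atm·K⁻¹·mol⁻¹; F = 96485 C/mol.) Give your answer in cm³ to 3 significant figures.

Charge passed = 12.0 × 4068 = 48820 C
n(e⁻) = 48820 / 96485 = 0.5060 mol
2H⁺ + 2e⁻ → H₂, so n(H₂) = 0.5060 / 2 = 0.2530 mol
V = nRT/P = 0.2530 × 0.0821 × 292 / 1.39 = 4.363 L
= 4360 cm³

4360 cm³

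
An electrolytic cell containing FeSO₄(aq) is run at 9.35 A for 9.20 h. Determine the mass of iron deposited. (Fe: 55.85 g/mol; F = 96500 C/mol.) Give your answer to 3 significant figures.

89.6 g

Charge passed = 9.35 × 33120 = 3.097×10^5 C
Moles of electrons = 3.097×10^5 / 96500 = 3.209 mol
Fe²⁺ + 2e⁻ → Fe, so n(Fe) = 3.209 / 2 = 1.605 mol
m = 1.605 × 55.85 = 89.6 g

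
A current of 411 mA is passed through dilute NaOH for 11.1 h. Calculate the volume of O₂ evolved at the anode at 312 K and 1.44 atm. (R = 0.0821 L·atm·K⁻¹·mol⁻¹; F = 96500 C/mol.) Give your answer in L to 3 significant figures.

0.757 L

Q = It = 0.411 × 39960 = 16420 C
n(e⁻) = 16420 / 96500 = 0.1702 mol
2H₂O → O₂ + 4H⁺ + 4e⁻, so n(O₂) = 0.1702 / 4 = 0.04255 mol
V = nRT/P = 0.04255 × 0.0821 × 312 / 1.44 = 0.7569 L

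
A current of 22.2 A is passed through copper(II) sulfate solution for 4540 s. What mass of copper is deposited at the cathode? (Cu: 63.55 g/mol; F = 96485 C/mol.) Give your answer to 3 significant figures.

Q = It = 22.2 × 4540 = 1.008×10^5 C
n(e⁻) = 1.008×10^5 / 96485 = 1.045 mol
Cu²⁺ + 2e⁻ → Cu, so n(Cu) = 1.045 / 2 = 0.5225 mol
m = 0.5225 × 63.55 = 33.2 g

33.2 g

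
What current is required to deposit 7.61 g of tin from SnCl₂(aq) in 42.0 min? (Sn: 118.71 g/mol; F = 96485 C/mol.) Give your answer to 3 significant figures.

n(Sn) = 7.61 / 118.71 = 0.06411 mol
Sn²⁺ + 2e⁻ → Sn, so n(e⁻) = 2 × 0.06411 = 0.1282 mol
Q = 0.1282 × 96485 = 12370 C
I = Q / t = 12370 / 2520 s = 4.91 A

4.91 A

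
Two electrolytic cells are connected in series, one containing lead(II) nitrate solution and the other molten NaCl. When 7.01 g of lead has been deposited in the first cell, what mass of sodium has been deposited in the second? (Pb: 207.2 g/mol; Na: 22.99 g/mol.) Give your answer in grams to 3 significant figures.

n(Pb) = 7.01 / 207.2 = 0.03383 mol
Pb²⁺ + 2e⁻ → Pb, so n(e⁻) = 2 × 0.03383 = 0.06766 mol
The cells are in series, so the same charge (and hence the same n(e⁻) = 0.06766 mol) passes through both.
Na⁺ + e⁻ → Na, so n(Na) = 0.06766 mol
m(Na) = 0.06766 × 22.99 = 1.56 g

1.56 g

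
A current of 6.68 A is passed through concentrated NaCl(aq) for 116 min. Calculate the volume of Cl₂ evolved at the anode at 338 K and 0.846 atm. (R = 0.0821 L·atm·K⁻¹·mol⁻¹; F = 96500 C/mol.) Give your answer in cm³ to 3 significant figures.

7900 cm³

Q = It = 6.68 × 6960 = 46490 C
n(e⁻) = 46490 / 96500 = 0.4818 mol
2Cl⁻ → Cl₂ + 2e⁻, so n(Cl₂) = 0.4818 / 2 = 0.2409 mol
V = nRT/P = 0.2409 × 0.0821 × 338 / 0.846 = 7.902 L
= 7900 cm³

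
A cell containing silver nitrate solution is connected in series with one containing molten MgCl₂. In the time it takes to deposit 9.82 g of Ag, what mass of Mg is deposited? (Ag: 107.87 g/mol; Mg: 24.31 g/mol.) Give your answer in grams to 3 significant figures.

n(Ag) = 9.82 / 107.87 = 0.09104 mol
Ag⁺ + e⁻ → Ag, so n(e⁻) = 0.09104 mol
Same current for the same time ⇒ same n(e⁻) = 0.09104 mol in both cells.
Mg²⁺ + 2e⁻ → Mg, so n(Mg) = 0.09104 / 2 = 0.04552 mol
m(Mg) = 0.04552 × 24.31 = 1.11 g

1.11 g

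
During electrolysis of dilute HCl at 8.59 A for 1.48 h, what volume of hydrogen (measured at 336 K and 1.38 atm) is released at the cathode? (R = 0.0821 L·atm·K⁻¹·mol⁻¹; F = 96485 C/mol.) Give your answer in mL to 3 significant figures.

Q = 8.59 A × 5328 s = 45770 C
Moles of electrons = 45770 / 96485 = 0.4744 mol
2H⁺ + 2e⁻ → H₂, so n(H₂) = 0.4744 / 2 = 0.2372 mol
V = nRT/P = 0.2372 × 0.0821 × 336 / 1.38 = 4.742 L
= 4740 mL

4740 mL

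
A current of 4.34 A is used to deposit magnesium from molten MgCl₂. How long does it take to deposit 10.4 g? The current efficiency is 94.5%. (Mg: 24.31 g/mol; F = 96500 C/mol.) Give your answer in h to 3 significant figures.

5.59 h

n(Mg) = 10.4 / 24.31 = 0.4278 mol
Mg²⁺ + 2e⁻ → Mg, so n(e⁻) = 2 × 0.4278 = 0.8556 mol
Q = 0.8556 × 96500 / 0.945 = 87370 C
t = Q / I = 87370 / 4.34 = 20130 s = 5.59 h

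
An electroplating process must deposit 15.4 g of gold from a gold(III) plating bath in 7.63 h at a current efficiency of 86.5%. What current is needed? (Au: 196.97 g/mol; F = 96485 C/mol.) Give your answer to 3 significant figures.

n(Au) = 15.4 / 196.97 = 0.07818 mol
Au³⁺ + 3e⁻ → Au, so n(e⁻) = 3 × 0.07818 = 0.2345 mol
Q = 0.2345 × 96485 / 0.865 = 26160 C
I = Q / t = 26160 / 27468 s = 0.952 A

0.952 A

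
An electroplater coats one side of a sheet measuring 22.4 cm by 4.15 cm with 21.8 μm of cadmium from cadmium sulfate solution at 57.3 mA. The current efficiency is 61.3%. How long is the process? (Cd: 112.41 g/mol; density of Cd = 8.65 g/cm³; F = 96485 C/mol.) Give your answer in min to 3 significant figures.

1430 min

Plated area = 22.4 × 4.15 = 92.96 cm²
Volume = 92.96 × 21.8×10⁻⁴ cm = 0.2027 cm³
m(Cd) = 0.2027 × 8.65 = 1.753 g
n(Cd) = 1.753 / 112.41 = 0.01559 mol; n(e⁻) = 2 × 0.01559 = 0.03118 mol
Q = 0.03118 × 96485 / 0.613 = 4908 C
t = 4908 / 0.0573 = 85650 s = 1430 min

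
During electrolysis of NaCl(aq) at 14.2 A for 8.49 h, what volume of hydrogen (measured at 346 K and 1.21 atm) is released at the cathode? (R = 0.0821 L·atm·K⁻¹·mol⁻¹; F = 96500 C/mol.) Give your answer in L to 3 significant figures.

Q = 14.2 A × 30564 s = 4.340×10^5 C
n(e⁻) = 4.340×10^5 / 96500 = 4.497 mol
2H⁺ + 2e⁻ → H₂, so n(H₂) = 4.497 / 2 = 2.249 mol
V = nRT/P = 2.249 × 0.0821 × 346 / 1.21 = 52.80 L

52.8 L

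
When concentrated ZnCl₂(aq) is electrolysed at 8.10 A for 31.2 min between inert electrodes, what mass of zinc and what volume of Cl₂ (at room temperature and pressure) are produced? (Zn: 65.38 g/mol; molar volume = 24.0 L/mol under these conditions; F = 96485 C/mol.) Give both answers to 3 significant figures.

Q = 8.10 × 1872 = 15160 C; n(e⁻) = 15160 / 96485 = 0.1571 mol
Cathode: Zn²⁺ + 2e⁻ → Zn → n(Zn) = 0.1571/2 = 0.07855 mol → 5.14 g
Anode: 2Cl⁻ → Cl₂ + 2e⁻ → n(Cl₂) = 0.1571/2 = 0.07855 mol → 1.89 L

5.14 g Zn; 1.89 L Cl₂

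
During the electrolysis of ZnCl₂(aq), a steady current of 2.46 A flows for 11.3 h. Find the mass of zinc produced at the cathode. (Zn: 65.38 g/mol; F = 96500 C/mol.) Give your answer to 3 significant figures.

Q = 2.46 A × 40680 s = 1.001×10^5 C
n(e⁻) = Q/F = 1.001×10^5/96500 = 1.037 mol
Zn²⁺ + 2e⁻ → Zn, so n(Zn) = 1.037 / 2 = 0.5185 mol
m = 0.5185 × 65.38 = 33.9 g

33.9 g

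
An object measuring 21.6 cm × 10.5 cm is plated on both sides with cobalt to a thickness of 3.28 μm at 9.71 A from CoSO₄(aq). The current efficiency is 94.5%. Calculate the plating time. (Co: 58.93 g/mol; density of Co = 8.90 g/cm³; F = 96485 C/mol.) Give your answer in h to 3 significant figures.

0.131 h

Plated area = 2 × 21.6 × 10.5 = 453.6 cm²
Volume = 453.6 × 3.28×10⁻⁴ cm = 0.1488 cm³
m(Co) = 0.1488 × 8.90 = 1.324 g
n(Co) = 1.324 / 58.93 = 0.02247 mol; n(e⁻) = 2 × 0.02247 = 0.04494 mol
Q = 0.04494 × 96485 / 0.945 = 4588 C
t = 4588 / 9.71 = 472.5 s = 0.131 h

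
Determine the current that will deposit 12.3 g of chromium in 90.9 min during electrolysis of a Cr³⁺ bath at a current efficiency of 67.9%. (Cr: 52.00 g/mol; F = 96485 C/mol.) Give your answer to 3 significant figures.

18.5 A

n(Cr) = 12.3 / 52.00 = 0.2365 mol
Cr³⁺ + 3e⁻ → Cr, so n(e⁻) = 3 × 0.2365 = 0.7095 mol
Q = 0.7095 × 96485 / 0.679 = 1.008×10^5 C
I = Q / t = 1.008×10^5 / 5454 s = 18.5 A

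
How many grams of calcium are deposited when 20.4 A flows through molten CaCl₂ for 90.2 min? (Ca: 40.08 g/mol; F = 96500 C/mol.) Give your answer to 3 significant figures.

22.9 g

Q = It = 20.4 × 5412 = 1.104×10^5 C
n(e⁻) = Q/F = 1.104×10^5/96500 = 1.144 mol
Ca²⁺ + 2e⁻ → Ca, so n(Ca) = 1.144 / 2 = 0.5720 mol
m = 0.5720 × 40.08 = 22.9 g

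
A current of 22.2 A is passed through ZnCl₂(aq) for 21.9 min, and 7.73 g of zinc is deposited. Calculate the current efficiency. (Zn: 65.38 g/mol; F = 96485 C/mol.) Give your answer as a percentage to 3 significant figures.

Q = 22.2 × 1314 = 29170 C
n(e⁻) = 29170 / 96485 = 0.3023 mol
Zn²⁺ + 2e⁻ → Zn, so theoretical n(Zn) = 0.1512 mol → 9.885 g
Efficiency = 7.73 / 9.885 = 0.7820 = 78.2%

78.2%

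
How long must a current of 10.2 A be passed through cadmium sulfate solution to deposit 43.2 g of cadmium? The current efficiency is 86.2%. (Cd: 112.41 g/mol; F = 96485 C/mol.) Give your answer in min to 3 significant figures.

n(Cd) = 43.2 / 112.41 = 0.3843 mol
Cd²⁺ + 2e⁻ → Cd, so n(e⁻) = 2 × 0.3843 = 0.7686 mol
Q = 0.7686 × 96485 / 0.862 = 86030 C
t = Q / I = 86030 / 10.2 = 8434 s = 141 min

141 min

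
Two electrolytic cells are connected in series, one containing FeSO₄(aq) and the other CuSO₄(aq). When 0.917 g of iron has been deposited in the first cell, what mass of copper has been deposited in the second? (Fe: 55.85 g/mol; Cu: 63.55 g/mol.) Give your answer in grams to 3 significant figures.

1.04 g

n(Fe) = 0.917 / 55.85 = 0.01642 mol
Fe²⁺ + 2e⁻ → Fe, so n(e⁻) = 2 × 0.01642 = 0.03284 mol
The cells are in series, so the same charge (and hence the same n(e⁻) = 0.03284 mol) passes through both.
Cu²⁺ + 2e⁻ → Cu, so n(Cu) = 0.03284 / 2 = 0.01642 mol
m(Cu) = 0.01642 × 63.55 = 1.04 g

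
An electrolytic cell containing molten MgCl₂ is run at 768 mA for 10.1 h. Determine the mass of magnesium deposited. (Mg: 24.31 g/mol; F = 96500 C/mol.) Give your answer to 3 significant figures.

3.52 g

Q = 0.768 A × 36360 s = 27920 C
Moles of electrons = 27920 / 96500 = 0.2893 mol
Mg²⁺ + 2e⁻ → Mg, so n(Mg) = 0.2893 / 2 = 0.1447 mol
m = 0.1447 × 24.31 = 3.52 g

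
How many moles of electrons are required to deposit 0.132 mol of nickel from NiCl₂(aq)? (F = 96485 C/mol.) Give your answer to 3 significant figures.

Ni²⁺ + 2e⁻ → Ni, so n(e⁻) = 2 × 0.132 = 0.2640 mol

0.264 mol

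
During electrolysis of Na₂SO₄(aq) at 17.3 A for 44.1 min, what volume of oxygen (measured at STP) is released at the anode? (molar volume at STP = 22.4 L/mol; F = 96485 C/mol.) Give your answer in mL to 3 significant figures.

Charge passed = 17.3 × 2646 = 45780 C
Moles of electrons = 45780 / 96485 = 0.4745 mol
2H₂O → O₂ + 4H⁺ + 4e⁻, so n(O₂) = 0.4745 / 4 = 0.1186 mol
V = 0.1186 × 22.4 = 2.657 L
= 2660 mL

2660 mL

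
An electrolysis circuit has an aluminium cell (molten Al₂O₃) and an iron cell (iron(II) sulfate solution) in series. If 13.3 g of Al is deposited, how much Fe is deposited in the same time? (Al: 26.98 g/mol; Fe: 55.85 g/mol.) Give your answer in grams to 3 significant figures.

n(Al) = 13.3 / 26.98 = 0.4930 mol
Al³⁺ + 3e⁻ → Al, so n(e⁻) = 3 × 0.4930 = 1.479 mol
In series, the same 1.479 mol of electrons flows through the second cell.
Fe²⁺ + 2e⁻ → Fe, so n(Fe) = 1.479 / 2 = 0.7395 mol
m(Fe) = 0.7395 × 55.85 = 41.3 g

41.3 g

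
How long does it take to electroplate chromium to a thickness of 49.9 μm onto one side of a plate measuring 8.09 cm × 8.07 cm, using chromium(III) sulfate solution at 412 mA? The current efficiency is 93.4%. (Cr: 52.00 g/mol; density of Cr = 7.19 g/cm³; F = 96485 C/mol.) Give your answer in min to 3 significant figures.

Plated area = 8.09 × 8.07 = 65.29 cm²
Volume = 65.29 × 49.9×10⁻⁴ cm = 0.3258 cm³
m(Cr) = 0.3258 × 7.19 = 2.343 g
n(Cr) = 2.343 / 52.00 = 0.04506 mol; n(e⁻) = 3 × 0.04506 = 0.1352 mol
Q = 0.1352 × 96485 / 0.934 = 13970 C
t = 13970 / 0.412 = 33910 s = 565 min

565 min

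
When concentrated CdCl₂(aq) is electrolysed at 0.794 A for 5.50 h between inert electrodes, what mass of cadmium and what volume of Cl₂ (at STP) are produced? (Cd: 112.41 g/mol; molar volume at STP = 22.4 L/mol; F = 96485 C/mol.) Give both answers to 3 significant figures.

9.16 g Cd; 1.82 L Cl₂

Q = 0.794 × 19800 = 15720 C; n(e⁻) = 15720 / 96485 = 0.1629 mol
Cathode: Cd²⁺ + 2e⁻ → Cd → n(Cd) = 0.1629/2 = 0.08145 mol → 9.16 g
Anode: 2Cl⁻ → Cl₂ + 2e⁻ → n(Cl₂) = 0.1629/2 = 0.08145 mol → 1.82 L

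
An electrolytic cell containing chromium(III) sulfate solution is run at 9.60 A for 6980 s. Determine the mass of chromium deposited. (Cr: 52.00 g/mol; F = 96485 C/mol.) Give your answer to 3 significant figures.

12.0 g

Q = 9.60 A × 6980 s = 67010 C
n(e⁻) = Q/F = 67010/96485 = 0.6945 mol
Cr³⁺ + 3e⁻ → Cr, so n(Cr) = 0.6945 / 3 = 0.2315 mol
m = 0.2315 × 52.00 = 12.0 g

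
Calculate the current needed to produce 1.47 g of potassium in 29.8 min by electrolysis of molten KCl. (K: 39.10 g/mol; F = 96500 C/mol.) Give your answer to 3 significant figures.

2.03 A

n(K) = 1.47 / 39.10 = 0.03760 mol
K⁺ + e⁻ → K, so n(e⁻) = 0.03760 mol
Q = 0.03760 × 96500 = 3628 C
I = Q / t = 3628 / 1788 s = 2.03 A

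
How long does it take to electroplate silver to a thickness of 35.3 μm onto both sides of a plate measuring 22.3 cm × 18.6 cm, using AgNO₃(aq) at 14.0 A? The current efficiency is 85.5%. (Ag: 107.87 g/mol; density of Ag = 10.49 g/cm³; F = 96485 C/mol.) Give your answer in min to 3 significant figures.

38.3 min

Plated area = 2 × 22.3 × 18.6 = 829.6 cm²
Volume = 829.6 × 35.3×10⁻⁴ cm = 2.928 cm³
m(Ag) = 2.928 × 10.49 = 30.71 g
n(Ag) = 30.71 / 107.87 = 0.2847 mol; n(e⁻) = 0.2847 mol
Q = 0.2847 × 96485 / 0.855 = 32130 C
t = 32130 / 14.0 = 2295 s = 38.3 min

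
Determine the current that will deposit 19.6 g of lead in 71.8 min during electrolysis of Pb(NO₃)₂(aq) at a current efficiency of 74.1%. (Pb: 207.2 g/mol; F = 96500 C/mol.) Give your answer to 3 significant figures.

5.72 A

n(Pb) = 19.6 / 207.2 = 0.09459 mol
Pb²⁺ + 2e⁻ → Pb, so n(e⁻) = 2 × 0.09459 = 0.1892 mol
Q = 0.1892 × 96500 / 0.741 = 24640 C
I = Q / t = 24640 / 4308 s = 5.72 A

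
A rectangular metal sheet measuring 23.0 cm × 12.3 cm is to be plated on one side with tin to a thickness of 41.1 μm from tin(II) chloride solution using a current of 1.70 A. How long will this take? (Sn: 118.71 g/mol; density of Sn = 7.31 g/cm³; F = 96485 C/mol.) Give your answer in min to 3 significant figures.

Plated area = 23.0 × 12.3 = 282.9 cm²
Volume = 282.9 × 41.1×10⁻⁴ cm = 1.163 cm³
m(Sn) = 1.163 × 7.31 = 8.502 g
n(Sn) = 8.502 / 118.71 = 0.07162 mol; n(e⁻) = 2 × 0.07162 = 0.1432 mol
Q = 0.1432 × 96485 = 13820 C
t = 13820 / 1.70 = 8129 s = 135 min

135 min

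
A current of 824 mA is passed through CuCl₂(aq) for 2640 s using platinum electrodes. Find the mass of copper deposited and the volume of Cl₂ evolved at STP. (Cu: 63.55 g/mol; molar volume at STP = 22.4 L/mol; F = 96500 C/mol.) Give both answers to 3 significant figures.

0.716 g Cu; 0.252 L Cl₂

Q = 0.824 × 2640 = 2175 C; n(e⁻) = 2175 / 96500 = 0.02254 mol
Cathode: Cu²⁺ + 2e⁻ → Cu → n(Cu) = 0.02254/2 = 0.01127 mol → 0.716 g
Anode: 2Cl⁻ → Cl₂ + 2e⁻ → n(Cl₂) = 0.02254/2 = 0.01127 mol → 0.252 L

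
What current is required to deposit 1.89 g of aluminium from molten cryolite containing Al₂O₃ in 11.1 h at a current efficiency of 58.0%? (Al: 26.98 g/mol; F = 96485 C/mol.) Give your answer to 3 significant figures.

n(Al) = 1.89 / 26.98 = 0.07005 mol
Al³⁺ + 3e⁻ → Al, so n(e⁻) = 3 × 0.07005 = 0.2102 mol
Q = 0.2102 × 96485 / 0.580 = 34970 C
I = Q / t = 34970 / 39960 s = 0.875 A

0.875 A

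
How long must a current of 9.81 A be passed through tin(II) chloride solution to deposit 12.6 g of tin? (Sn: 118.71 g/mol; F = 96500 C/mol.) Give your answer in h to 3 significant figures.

0.580 h

n(Sn) = 12.6 / 118.71 = 0.1061 mol
Sn²⁺ + 2e⁻ → Sn, so n(e⁻) = 2 × 0.1061 = 0.2122 mol
Q = 0.2122 × 96500 = 20480 C
t = Q / I = 20480 / 9.81 = 2088 s = 0.580 h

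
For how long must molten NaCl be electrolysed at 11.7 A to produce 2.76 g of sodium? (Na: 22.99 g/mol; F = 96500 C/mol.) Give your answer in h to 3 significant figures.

n(Na) = 2.76 / 22.99 = 0.1201 mol
Na⁺ + e⁻ → Na, so n(e⁻) = 0.1201 mol
Q = 0.1201 × 96500 = 11590 C
t = Q / I = 11590 / 11.7 = 990.6 s = 0.275 h

0.275 h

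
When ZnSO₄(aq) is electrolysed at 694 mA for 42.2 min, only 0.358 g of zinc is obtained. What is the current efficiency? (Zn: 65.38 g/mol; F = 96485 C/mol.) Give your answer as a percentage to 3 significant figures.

Q = 0.694 × 2532 = 1757 C
n(e⁻) = 1757 / 96485 = 0.01821 mol
Zn²⁺ + 2e⁻ → Zn, so theoretical n(Zn) = 0.009105 mol → 0.5953 g
Efficiency = 0.358 / 0.5953 = 0.6014 = 60.1%

60.1%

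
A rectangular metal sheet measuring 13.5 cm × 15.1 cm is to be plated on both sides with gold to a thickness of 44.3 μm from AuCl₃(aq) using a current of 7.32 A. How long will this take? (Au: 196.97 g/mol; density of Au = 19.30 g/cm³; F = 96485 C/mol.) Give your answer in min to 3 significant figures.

117 min

Plated area = 2 × 13.5 × 15.1 = 407.7 cm²
Volume = 407.7 × 44.3×10⁻⁴ cm = 1.806 cm³
m(Au) = 1.806 × 19.30 = 34.86 g
n(Au) = 34.86 / 196.97 = 0.1770 mol; n(e⁻) = 3 × 0.1770 = 0.5310 mol
Q = 0.5310 × 96485 = 51230 C
t = 51230 / 7.32 = 6999 s = 117 min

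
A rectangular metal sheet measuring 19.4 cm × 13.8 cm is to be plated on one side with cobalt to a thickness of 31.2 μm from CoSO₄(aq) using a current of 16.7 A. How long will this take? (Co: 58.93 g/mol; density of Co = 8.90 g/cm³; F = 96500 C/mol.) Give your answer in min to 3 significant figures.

Plated area = 19.4 × 13.8 = 267.7 cm²
Volume = 267.7 × 31.2×10⁻⁴ cm = 0.8352 cm³
m(Co) = 0.8352 × 8.90 = 7.433 g
n(Co) = 7.433 / 58.93 = 0.1261 mol; n(e⁻) = 2 × 0.1261 = 0.2522 mol
Q = 0.2522 × 96500 = 24340 C
t = 24340 / 16.7 = 1457 s = 24.3 min

24.3 min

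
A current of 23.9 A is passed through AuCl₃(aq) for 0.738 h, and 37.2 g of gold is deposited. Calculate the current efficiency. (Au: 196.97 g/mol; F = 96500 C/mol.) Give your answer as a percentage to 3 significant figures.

86.1%

Q = 23.9 × 2656.8 = 63500 C
n(e⁻) = 63500 / 96500 = 0.6580 mol
Au³⁺ + 3e⁻ → Au, so theoretical n(Au) = 0.2193 mol → 43.20 g
Efficiency = 37.2 / 43.20 = 0.8611 = 86.1%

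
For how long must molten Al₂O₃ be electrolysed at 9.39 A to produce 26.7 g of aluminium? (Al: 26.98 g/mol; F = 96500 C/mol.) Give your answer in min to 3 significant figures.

509 min

n(Al) = 26.7 / 26.98 = 0.9896 mol
Al³⁺ + 3e⁻ → Al, so n(e⁻) = 3 × 0.9896 = 2.969 mol
Q = 2.969 × 96500 = 2.865×10^5 C
t = Q / I = 2.865×10^5 / 9.39 = 30510 s = 509 min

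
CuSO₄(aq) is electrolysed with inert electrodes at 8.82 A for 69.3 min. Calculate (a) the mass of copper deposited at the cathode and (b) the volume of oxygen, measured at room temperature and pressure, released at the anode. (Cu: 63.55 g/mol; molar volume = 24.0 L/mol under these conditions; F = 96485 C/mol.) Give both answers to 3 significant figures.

Q = 8.82 × 4158 = 36670 C; n(e⁻) = 36670 / 96485 = 0.3801 mol
Cathode: Cu²⁺ + 2e⁻ → Cu → n(Cu) = 0.3801/2 = 0.1901 mol → 12.1 g
Anode: 2H₂O → O₂ + 4H⁺ + 4e⁻ → n(O₂) = 0.3801/4 = 0.09503 mol → 2.28 L

12.1 g Cu; 2.28 L O₂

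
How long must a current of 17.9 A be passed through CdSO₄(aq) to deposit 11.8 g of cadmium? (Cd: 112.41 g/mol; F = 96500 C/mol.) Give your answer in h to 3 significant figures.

n(Cd) = 11.8 / 112.41 = 0.1050 mol
Cd²⁺ + 2e⁻ → Cd, so n(e⁻) = 2 × 0.1050 = 0.2100 mol
Q = 0.2100 × 96500 = 20270 C
t = Q / I = 20270 / 17.9 = 1132 s = 0.314 h

0.314 h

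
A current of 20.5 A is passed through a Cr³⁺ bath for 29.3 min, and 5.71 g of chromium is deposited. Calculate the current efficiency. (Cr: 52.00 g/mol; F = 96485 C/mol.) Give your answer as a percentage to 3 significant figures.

Q = 20.5 × 1758 = 36040 C
n(e⁻) = 36040 / 96485 = 0.3735 mol
Cr³⁺ + 3e⁻ → Cr, so theoretical n(Cr) = 0.1245 mol → 6.474 g
Efficiency = 5.71 / 6.474 = 0.8820 = 88.2%

88.2%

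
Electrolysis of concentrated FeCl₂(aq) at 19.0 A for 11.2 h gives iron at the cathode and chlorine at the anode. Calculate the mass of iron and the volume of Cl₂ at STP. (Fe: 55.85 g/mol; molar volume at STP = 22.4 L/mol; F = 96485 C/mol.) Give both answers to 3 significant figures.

222 g Fe; 88.9 L Cl₂

Q = 19.0 × 40320 = 7.661×10^5 C; n(e⁻) = 7.661×10^5 / 96485 = 7.940 mol
Cathode: Fe²⁺ + 2e⁻ → Fe → n(Fe) = 7.940/2 = 3.970 mol → 222 g
Anode: 2Cl⁻ → Cl₂ + 2e⁻ → n(Cl₂) = 7.940/2 = 3.970 mol → 88.9 L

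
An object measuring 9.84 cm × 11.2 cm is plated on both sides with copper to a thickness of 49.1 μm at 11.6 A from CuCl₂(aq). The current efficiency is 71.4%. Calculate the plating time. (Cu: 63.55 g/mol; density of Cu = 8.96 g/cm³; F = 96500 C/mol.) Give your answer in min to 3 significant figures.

59.3 min

Plated area = 2 × 9.84 × 11.2 = 220.4 cm²
Volume = 220.4 × 49.1×10⁻⁴ cm = 1.082 cm³
m(Cu) = 1.082 × 8.96 = 9.695 g
n(Cu) = 9.695 / 63.55 = 0.1526 mol; n(e⁻) = 2 × 0.1526 = 0.3052 mol
Q = 0.3052 × 96500 / 0.714 = 41250 C
t = 41250 / 11.6 = 3556 s = 59.3 min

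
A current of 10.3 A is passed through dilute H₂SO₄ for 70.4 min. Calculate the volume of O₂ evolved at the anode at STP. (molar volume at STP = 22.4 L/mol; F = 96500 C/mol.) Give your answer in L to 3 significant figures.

2.52 L

Charge passed = 10.3 × 4224 = 43510 C
n(e⁻) = Q/F = 43510/96500 = 0.4509 mol
2H₂O → O₂ + 4H⁺ + 4e⁻, so n(O₂) = 0.4509 / 4 = 0.1127 mol
V = 0.1127 × 22.4 = 2.524 L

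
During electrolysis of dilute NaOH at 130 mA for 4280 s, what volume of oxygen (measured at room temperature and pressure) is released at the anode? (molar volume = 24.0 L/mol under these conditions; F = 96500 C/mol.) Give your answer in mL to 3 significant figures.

Q = It = 0.130 × 4280 = 556.4 C
n(e⁻) = Q/F = 556.4/96500 = 0.005766 mol
2H₂O → O₂ + 4H⁺ + 4e⁻, so n(O₂) = 0.005766 / 4 = 0.001442 mol
V = 0.001442 × 24.0 = 0.03461 L
= 34.6 mL

34.6 mL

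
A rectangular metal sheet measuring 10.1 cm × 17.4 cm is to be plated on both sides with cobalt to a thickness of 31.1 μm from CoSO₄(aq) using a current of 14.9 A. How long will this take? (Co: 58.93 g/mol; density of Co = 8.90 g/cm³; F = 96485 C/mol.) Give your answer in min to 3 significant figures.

35.6 min

Plated area = 2 × 10.1 × 17.4 = 351.5 cm²
Volume = 351.5 × 31.1×10⁻⁴ cm = 1.093 cm³
m(Co) = 1.093 × 8.90 = 9.728 g
n(Co) = 9.728 / 58.93 = 0.1651 mol; n(e⁻) = 2 × 0.1651 = 0.3302 mol
Q = 0.3302 × 96485 = 31860 C
t = 31860 / 14.9 = 2138 s = 35.6 min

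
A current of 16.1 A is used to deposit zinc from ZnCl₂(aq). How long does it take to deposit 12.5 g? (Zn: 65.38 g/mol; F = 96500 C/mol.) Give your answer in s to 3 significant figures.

n(Zn) = 12.5 / 65.38 = 0.1912 mol
Zn²⁺ + 2e⁻ → Zn, so n(e⁻) = 2 × 0.1912 = 0.3824 mol
Q = 0.3824 × 96500 = 36900 C
t = Q / I = 36900 / 16.1 = 2292 s

2290 s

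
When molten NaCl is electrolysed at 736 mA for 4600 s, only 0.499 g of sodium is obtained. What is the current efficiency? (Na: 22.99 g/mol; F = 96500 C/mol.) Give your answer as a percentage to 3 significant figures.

61.9%

Q = 0.736 × 4600 = 3386 C
n(e⁻) = 3386 / 96500 = 0.03509 mol
Na⁺ + e⁻ → Na, so theoretical n(Na) = 0.03509 mol → 0.8067 g
Efficiency = 0.499 / 0.8067 = 0.6186 = 61.9%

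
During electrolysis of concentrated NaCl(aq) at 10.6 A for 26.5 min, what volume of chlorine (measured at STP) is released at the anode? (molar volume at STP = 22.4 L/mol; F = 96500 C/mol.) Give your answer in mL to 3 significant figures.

1960 mL

Charge passed = 10.6 × 1590 = 16850 C
n(e⁻) = 16850 / 96500 = 0.1746 mol
2Cl⁻ → Cl₂ + 2e⁻, so n(Cl₂) = 0.1746 / 2 = 0.08730 mol
V = 0.08730 × 22.4 = 1.956 L
= 1960 mL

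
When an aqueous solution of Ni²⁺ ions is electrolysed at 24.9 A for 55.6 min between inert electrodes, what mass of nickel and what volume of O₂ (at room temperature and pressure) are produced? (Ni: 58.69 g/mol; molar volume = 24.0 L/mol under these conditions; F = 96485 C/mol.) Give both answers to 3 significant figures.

25.3 g Ni; 5.17 L O₂

Q = 24.9 × 3336 = 83070 C; n(e⁻) = 83070 / 96485 = 0.8610 mol
Cathode: Ni²⁺ + 2e⁻ → Ni → n(Ni) = 0.8610/2 = 0.4305 mol → 25.3 g
Anode: 2H₂O → O₂ + 4H⁺ + 4e⁻ → n(O₂) = 0.8610/4 = 0.2153 mol → 5.17 L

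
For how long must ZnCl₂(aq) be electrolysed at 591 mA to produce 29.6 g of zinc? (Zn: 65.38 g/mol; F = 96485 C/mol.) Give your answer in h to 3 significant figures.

n(Zn) = 29.6 / 65.38 = 0.4527 mol
Zn²⁺ + 2e⁻ → Zn, so n(e⁻) = 2 × 0.4527 = 0.9054 mol
Q = 0.9054 × 96485 = 87360 C
t = Q / I = 87360 / 0.591 = 1.478×10^5 s = 41.1 h

41.1 h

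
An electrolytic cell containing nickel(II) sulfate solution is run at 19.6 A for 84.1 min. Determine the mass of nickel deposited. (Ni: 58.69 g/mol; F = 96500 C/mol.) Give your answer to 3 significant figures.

Q = 19.6 A × 5046 s = 98900 C
n(e⁻) = Q/F = 98900/96500 = 1.025 mol
Ni²⁺ + 2e⁻ → Ni, so n(Ni) = 1.025 / 2 = 0.5125 mol
m = 0.5125 × 58.69 = 30.1 g

30.1 g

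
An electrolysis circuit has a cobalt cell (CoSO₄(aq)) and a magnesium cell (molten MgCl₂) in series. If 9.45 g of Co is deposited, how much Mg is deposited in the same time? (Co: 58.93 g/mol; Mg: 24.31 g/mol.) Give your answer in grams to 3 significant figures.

3.90 g

n(Co) = 9.45 / 58.93 = 0.1604 mol
Co²⁺ + 2e⁻ → Co, so n(e⁻) = 2 × 0.1604 = 0.3208 mol
Since the cells are in series, n(e⁻) in the Mg cell is also 0.3208 mol.
Mg²⁺ + 2e⁻ → Mg, so n(Mg) = 0.3208 / 2 = 0.1604 mol
m(Mg) = 0.1604 × 24.31 = 3.90 g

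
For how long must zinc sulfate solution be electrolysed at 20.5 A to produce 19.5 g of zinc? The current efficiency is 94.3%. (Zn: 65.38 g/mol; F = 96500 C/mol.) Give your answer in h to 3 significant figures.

n(Zn) = 19.5 / 65.38 = 0.2983 mol
Zn²⁺ + 2e⁻ → Zn, so n(e⁻) = 2 × 0.2983 = 0.5966 mol
Q = 0.5966 × 96500 / 0.943 = 61050 C
t = Q / I = 61050 / 20.5 = 2978 s = 0.827 h

0.827 h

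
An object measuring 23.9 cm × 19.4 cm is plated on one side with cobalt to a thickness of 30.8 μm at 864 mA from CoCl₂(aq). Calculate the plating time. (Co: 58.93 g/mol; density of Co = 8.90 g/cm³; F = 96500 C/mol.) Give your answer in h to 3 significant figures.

13.4 h

Plated area = 23.9 × 19.4 = 463.7 cm²
Volume = 463.7 × 30.8×10⁻⁴ cm = 1.428 cm³
m(Co) = 1.428 × 8.90 = 12.71 g
n(Co) = 12.71 / 58.93 = 0.2157 mol; n(e⁻) = 2 × 0.2157 = 0.4314 mol
Q = 0.4314 × 96500 = 41630 C
t = 41630 / 0.864 = 48180 s = 13.4 h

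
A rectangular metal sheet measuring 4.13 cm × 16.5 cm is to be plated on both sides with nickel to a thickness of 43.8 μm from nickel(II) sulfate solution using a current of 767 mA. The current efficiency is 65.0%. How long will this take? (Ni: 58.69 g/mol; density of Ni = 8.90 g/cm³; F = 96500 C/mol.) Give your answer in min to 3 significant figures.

584 min

Plated area = 2 × 4.13 × 16.5 = 136.3 cm²
Volume = 136.3 × 43.8×10⁻⁴ cm = 0.5970 cm³
m(Ni) = 0.5970 × 8.90 = 5.313 g
n(Ni) = 5.313 / 58.69 = 0.09053 mol; n(e⁻) = 2 × 0.09053 = 0.1811 mol
Q = 0.1811 × 96500 / 0.650 = 26890 C
t = 26890 / 0.767 = 35060 s = 584 min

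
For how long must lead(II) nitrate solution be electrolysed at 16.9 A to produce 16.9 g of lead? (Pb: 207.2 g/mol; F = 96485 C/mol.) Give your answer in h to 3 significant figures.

0.259 h

n(Pb) = 16.9 / 207.2 = 0.08156 mol
Pb²⁺ + 2e⁻ → Pb, so n(e⁻) = 2 × 0.08156 = 0.1631 mol
Q = 0.1631 × 96485 = 15740 C
t = Q / I = 15740 / 16.9 = 931.4 s = 0.259 h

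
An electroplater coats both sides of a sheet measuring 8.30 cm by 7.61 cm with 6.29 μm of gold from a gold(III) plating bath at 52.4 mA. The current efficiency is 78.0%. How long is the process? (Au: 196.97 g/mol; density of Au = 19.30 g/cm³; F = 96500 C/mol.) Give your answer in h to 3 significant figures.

15.3 h

Plated area = 2 × 8.30 × 7.61 = 126.3 cm²
Volume = 126.3 × 6.29×10⁻⁴ cm = 0.07944 cm³
m(Au) = 0.07944 × 19.30 = 1.533 g
n(Au) = 1.533 / 196.97 = 0.007783 mol; n(e⁻) = 3 × 0.007783 = 0.02335 mol
Q = 0.02335 × 96500 / 0.780 = 2889 C
t = 2889 / 0.0524 = 55130 s = 15.3 h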